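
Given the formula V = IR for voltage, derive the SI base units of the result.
Units of each symbol in V = IR:
  I (current): A
  R (resistance, in ohms): kg·m²/(s³·A²)

Multiplying the contributions: [A] · [kg·m²/(s³·A²)]
Adding exponents of each base unit: kg: 1, m: 2, s: -3, A: -1
SI base units of voltage: kg·m²/(s³·A)

Answer: kg·m²/(s³·A)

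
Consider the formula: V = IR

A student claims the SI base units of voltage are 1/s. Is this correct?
Units of each symbol in V = IR:
  I (current): A
  R (resistance, in ohms): kg·m²/(s³·A²)

Multiplying the contributions: [A] · [kg·m²/(s³·A²)]
Adding exponents of each base unit: kg: 1, m: 2, s: -3, A: -1
SI base units of voltage: kg·m²/(s³·A)

The claimed units 1/s (exponents s: -1) do not match the derived units kg·m²/(s³·A) (exponents kg: 1, m: 2, s: -3, A: -1), so the claim is incorrect.

Answer: No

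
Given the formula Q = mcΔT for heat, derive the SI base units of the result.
Units of each symbol in Q = mcΔT:
  m (mass): kg
  c (specific heat capacity, in J/(kg·K)): m²/(s²·K)
  ΔT (temperature change): K

Multiplying the contributions: [kg] · [m²/(s²·K)] · [K]
Adding exponents of each base unit: kg: 1, m: 2, s: -2
SI base units of heat: kg·m²/s²

Answer: kg·m²/s²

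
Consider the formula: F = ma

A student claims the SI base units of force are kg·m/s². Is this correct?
Units of each symbol in F = ma:
  m (mass): kg
  a (acceleration): m/s²

Multiplying the contributions: [kg] · [m/s²]
Adding exponents of each base unit: kg: 1, m: 1, s: -2
SI base units of force: kg·m/s²

The claimed units kg·m/s² match the derived units, so the claim is correct.

Answer: Yes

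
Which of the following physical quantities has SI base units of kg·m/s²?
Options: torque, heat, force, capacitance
Checking the SI base units of each option:
  torque (τ = Fr): kg·m²/s²  ✗
  heat (Q = mcΔT): kg·m²/s²  ✗
  force (F = ma): kg·m/s²  ✓ matches
  capacitance (C = Q/V): s⁴·A²/(kg·m²)  ✗

Only force has units kg·m/s².

Answer: force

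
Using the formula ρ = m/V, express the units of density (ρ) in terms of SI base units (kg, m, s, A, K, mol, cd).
Units of each symbol in ρ = m/V:
  m (mass): kg
  V (volume): m³  → in the denominator, contributes 1/m³

Multiplying the contributions: [kg] · [1/m³]
Adding exponents of each base unit: kg: 1, m: -3
SI base units of density: kg/m³

Answer: kg/m³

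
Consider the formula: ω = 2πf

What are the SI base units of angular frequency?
Units of each symbol in ω = 2πf:
  f (frequency): 1/s
  The factor 2π is dimensionless.

Multiplying the contributions: [1/s]
Adding exponents of each base unit: s: -1
SI base units of angular frequency: 1/s

Answer: 1/s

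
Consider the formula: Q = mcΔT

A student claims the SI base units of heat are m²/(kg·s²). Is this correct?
Units of each symbol in Q = mcΔT:
  m (mass): kg
  c (specific heat capacity, in J/(kg·K)): m²/(s²·K)
  ΔT (temperature change): K

Multiplying the contributions: [kg] · [m²/(s²·K)] · [K]
Adding exponents of each base unit: kg: 1, m: 2, s: -2
SI base units of heat: kg·m²/s²

The claimed units m²/(kg·s²) (exponents kg: -1, m: 2, s: -2) do not match the derived units kg·m²/s² (exponents kg: 1, m: 2, s: -2), so the claim is incorrect.

Answer: No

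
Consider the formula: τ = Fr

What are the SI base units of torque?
Units of each symbol in τ = Fr:
  F (force): kg·m/s²
  r (lever arm): m

Multiplying the contributions: [kg·m/s²] · [m]
Adding exponents of each base unit: kg: 1, m: 2, s: -2
SI base units of torque: kg·m²/s²

Answer: kg·m²/s²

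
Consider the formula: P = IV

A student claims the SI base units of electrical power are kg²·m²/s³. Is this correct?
Units of each symbol in P = IV:
  I (current): A
  V (voltage, in volts): kg·m²/(s³·A)

Multiplying the contributions: [A] · [kg·m²/(s³·A)]
Adding exponents of each base unit: kg: 1, m: 2, s: -3
SI base units of electrical power: kg·m²/s³

The claimed units kg²·m²/s³ (exponents kg: 2, m: 2, s: -3) do not match the derived units kg·m²/s³ (exponents kg: 1, m: 2, s: -3), so the claim is incorrect.

Answer: No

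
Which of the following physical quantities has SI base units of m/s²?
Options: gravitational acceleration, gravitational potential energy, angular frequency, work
Checking the SI base units of each option:
  gravitational acceleration (g = GM/r²): m/s²  ✓ matches
  gravitational potential energy (U = -GMm/r): kg·m²/s²  ✗
  angular frequency (ω = 2πf): 1/s  ✗
  work (W = Fd): kg·m²/s²  ✗

Only gravitational acceleration has units m/s².

Answer: gravitational acceleration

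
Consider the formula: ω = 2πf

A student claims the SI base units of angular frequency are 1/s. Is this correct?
Units of each symbol in ω = 2πf:
  f (frequency): 1/s
  The factor 2π is dimensionless.

Multiplying the contributions: [1/s]
Adding exponents of each base unit: s: -1
SI base units of angular frequency: 1/s

The claimed units 1/s match the derived units, so the claim is correct.

Answer: Yes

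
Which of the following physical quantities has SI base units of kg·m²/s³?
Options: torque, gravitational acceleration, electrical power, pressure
Checking the SI base units of each option:
  torque (τ = Fr): kg·m²/s²  ✗
  gravitational acceleration (g = GM/r²): m/s²  ✗
  electrical power (P = IV): kg·m²/s³  ✓ matches
  pressure (P = F/A): kg/(m·s²)  ✗

Only electrical power has units kg·m²/s³.

Answer: electrical power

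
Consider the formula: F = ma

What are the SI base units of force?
Units of each symbol in F = ma:
  m (mass): kg
  a (acceleration): m/s²

Multiplying the contributions: [kg] · [m/s²]
Adding exponents of each base unit: kg: 1, m: 1, s: -2
SI base units of force: kg·m/s²

Answer: kg·m/s²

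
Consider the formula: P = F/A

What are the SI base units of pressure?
Units of each symbol in P = F/A:
  F (force): kg·m/s²
  A (area): m²  → in the denominator, contributes 1/m²

Multiplying the contributions: [kg·m/s²] · [1/m²]
Adding exponents of each base unit: kg: 1, m: -1, s: -2
SI base units of pressure: kg/(m·s²)

Answer: kg/(m·s²)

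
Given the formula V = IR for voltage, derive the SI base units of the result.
Units of each symbol in V = IR:
  I (current): A
  R (resistance, in ohms): kg·m²/(s³·A²)

Multiplying the contributions: [A] · [kg·m²/(s³·A²)]
Adding exponents of each base unit: kg: 1, m: 2, s: -3, A: -1
SI base units of voltage: kg·m²/(s³·A)

Answer: kg·m²/(s³·A)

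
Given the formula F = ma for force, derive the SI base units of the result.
Units of each symbol in F = ma:
  m (mass): kg
  a (acceleration): m/s²

Multiplying the contributions: [kg] · [m/s²]
Adding exponents of each base unit: kg: 1, m: 1, s: -2
SI base units of force: kg·m/s²

Answer: kg·m/s²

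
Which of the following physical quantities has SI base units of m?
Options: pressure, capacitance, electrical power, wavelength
Checking the SI base units of each option:
  pressure (P = F/A): kg/(m·s²)  ✗
  capacitance (C = Q/V): s⁴·A²/(kg·m²)  ✗
  electrical power (P = IV): kg·m²/s³  ✗
  wavelength (λ = v/f): m  ✓ matches

Only wavelength has units m.

Answer: wavelength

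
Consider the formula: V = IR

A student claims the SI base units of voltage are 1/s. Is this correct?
Units of each symbol in V = IR:
  I (current): A
  R (resistance, in ohms): kg·m²/(s³·A²)

Multiplying the contributions: [A] · [kg·m²/(s³·A²)]
Adding exponents of each base unit: kg: 1, m: 2, s: -3, A: -1
SI base units of voltage: kg·m²/(s³·A)

The claimed units 1/s (exponents s: -1) do not match the derived units kg·m²/(s³·A) (exponents kg: 1, m: 2, s: -3, A: -1), so the claim is incorrect.

Answer: No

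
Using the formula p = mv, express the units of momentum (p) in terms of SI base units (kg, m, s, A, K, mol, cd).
Units of each symbol in p = mv:
  m (mass): kg
  v (velocity): m/s

Multiplying the contributions: [kg] · [m/s]
Adding exponents of each base unit: kg: 1, m: 1, s: -1
SI base units of momentum: kg·m/s

Answer: kg·m/s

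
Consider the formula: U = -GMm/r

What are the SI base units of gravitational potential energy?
Units of each symbol in U = -GMm/r:
  G (gravitational constant): m³/(kg·s²)
  M (mass): kg
  m (mass): kg
  r (distance): m  → in the denominator, contributes 1/m
  The minus sign does not affect the units.

Multiplying the contributions: [m³/(kg·s²)] · [kg] · [kg] · [1/m]
Adding exponents of each base unit: kg: 1, m: 2, s: -2
SI base units of gravitational potential energy: kg·m²/s²

Answer: kg·m²/s²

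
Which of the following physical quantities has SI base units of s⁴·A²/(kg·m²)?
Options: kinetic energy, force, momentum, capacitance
Checking the SI base units of each option:
  kinetic energy (E = ½mv²): kg·m²/s²  ✗
  force (F = ma): kg·m/s²  ✗
  momentum (p = mv): kg·m/s  ✗
  capacitance (C = Q/V): s⁴·A²/(kg·m²)  ✓ matches

Only capacitance has units s⁴·A²/(kg·m²).

Answer: capacitance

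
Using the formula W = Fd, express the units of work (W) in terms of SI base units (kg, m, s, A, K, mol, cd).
Units of each symbol in W = Fd:
  F (force): kg·m/s²
  d (displacement): m

Multiplying the contributions: [kg·m/s²] · [m]
Adding exponents of each base unit: kg: 1, m: 2, s: -2
SI base units of work: kg·m²/s²

Answer: kg·m²/s²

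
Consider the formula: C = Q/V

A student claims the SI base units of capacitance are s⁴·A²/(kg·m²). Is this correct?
Units of each symbol in C = Q/V:
  Q (charge, in coulombs): s·A
  V (voltage, in volts): kg·m²/(s³·A)  → in the denominator, contributes s³·A/(kg·m²)

Multiplying the contributions: [s·A] · [s³·A/(kg·m²)]
Adding exponents of each base unit: kg: -1, m: -2, s: 4, A: 2
SI base units of capacitance: s⁴·A²/(kg·m²)

The claimed units s⁴·A²/(kg·m²) match the derived units, so the claim is correct.

Answer: Yes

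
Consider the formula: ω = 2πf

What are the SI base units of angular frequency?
Units of each symbol in ω = 2πf:
  f (frequency): 1/s
  The factor 2π is dimensionless.

Multiplying the contributions: [1/s]
Adding exponents of each base unit: s: -1
SI base units of angular frequency: 1/s

Answer: 1/s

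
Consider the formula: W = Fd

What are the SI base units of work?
Units of each symbol in W = Fd:
  F (force): kg·m/s²
  d (displacement): m

Multiplying the contributions: [kg·m/s²] · [m]
Adding exponents of each base unit: kg: 1, m: 2, s: -2
SI base units of work: kg·m²/s²

Answer: kg·m²/s²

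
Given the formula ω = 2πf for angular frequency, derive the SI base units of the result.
Units of each symbol in ω = 2πf:
  f (frequency): 1/s
  The factor 2π is dimensionless.

Multiplying the contributions: [1/s]
Adding exponents of each base unit: s: -1
SI base units of angular frequency: 1/s

Answer: 1/s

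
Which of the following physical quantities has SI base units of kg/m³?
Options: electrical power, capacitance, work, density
Checking the SI base units of each option:
  electrical power (P = IV): kg·m²/s³  ✗
  capacitance (C = Q/V): s⁴·A²/(kg·m²)  ✗
  work (W = Fd): kg·m²/s²  ✗
  density (ρ = m/V): kg/m³  ✓ matches

Only density has units kg/m³.

Answer: density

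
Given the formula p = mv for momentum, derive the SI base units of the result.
Units of each symbol in p = mv:
  m (mass): kg
  v (velocity): m/s

Multiplying the contributions: [kg] · [m/s]
Adding exponents of each base unit: kg: 1, m: 1, s: -1
SI base units of momentum: kg·m/s

Answer: kg·m/s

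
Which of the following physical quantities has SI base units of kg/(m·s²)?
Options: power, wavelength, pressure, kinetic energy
Checking the SI base units of each option:
  power (P = W/t): kg·m²/s³  ✗
  wavelength (λ = v/f): m  ✗
  pressure (P = F/A): kg/(m·s²)  ✓ matches
  kinetic energy (E = ½mv²): kg·m²/s²  ✗

Only pressure has units kg/(m·s²).

Answer: pressure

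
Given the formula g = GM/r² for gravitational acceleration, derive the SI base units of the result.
Units of each symbol in g = GM/r²:
  G (gravitational constant): m³/(kg·s²)
  M (mass): kg
  r (distance): m  → to the power 2 in the denominator, contributes 1/m²

Multiplying the contributions: [m³/(kg·s²)] · [kg] · [1/m²]
Adding exponents of each base unit: m: 1, s: -2
SI base units of gravitational acceleration: m/s²

Answer: m/s²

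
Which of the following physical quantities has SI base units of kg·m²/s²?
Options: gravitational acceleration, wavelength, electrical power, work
Checking the SI base units of each option:
  gravitational acceleration (g = GM/r²): m/s²  ✗
  wavelength (λ = v/f): m  ✗
  electrical power (P = IV): kg·m²/s³  ✗
  work (W = Fd): kg·m²/s²  ✓ matches

Only work has units kg·m²/s².

Answer: work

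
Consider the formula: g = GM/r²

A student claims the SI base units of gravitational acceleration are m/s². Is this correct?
Units of each symbol in g = GM/r²:
  G (gravitational constant): m³/(kg·s²)
  M (mass): kg
  r (distance): m  → to the power 2 in the denominator, contributes 1/m²

Multiplying the contributions: [m³/(kg·s²)] · [kg] · [1/m²]
Adding exponents of each base unit: m: 1, s: -2
SI base units of gravitational acceleration: m/s²

The claimed units m/s² match the derived units, so the claim is correct.

Answer: Yes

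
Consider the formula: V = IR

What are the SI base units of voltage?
Units of each symbol in V = IR:
  I (current): A
  R (resistance, in ohms): kg·m²/(s³·A²)

Multiplying the contributions: [A] · [kg·m²/(s³·A²)]
Adding exponents of each base unit: kg: 1, m: 2, s: -3, A: -1
SI base units of voltage: kg·m²/(s³·A)

Answer: kg·m²/(s³·A)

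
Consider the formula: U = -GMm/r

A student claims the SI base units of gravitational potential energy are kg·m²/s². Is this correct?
Units of each symbol in U = -GMm/r:
  G (gravitational constant): m³/(kg·s²)
  M (mass): kg
  m (mass): kg
  r (distance): m  → in the denominator, contributes 1/m
  The minus sign does not affect the units.

Multiplying the contributions: [m³/(kg·s²)] · [kg] · [kg] · [1/m]
Adding exponents of each base unit: kg: 1, m: 2, s: -2
SI base units of gravitational potential energy: kg·m²/s²

The claimed units kg·m²/s² match the derived units, so the claim is correct.

Answer: Yes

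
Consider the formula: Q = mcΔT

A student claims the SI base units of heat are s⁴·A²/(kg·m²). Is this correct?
Units of each symbol in Q = mcΔT:
  m (mass): kg
  c (specific heat capacity, in J/(kg·K)): m²/(s²·K)
  ΔT (temperature change): K

Multiplying the contributions: [kg] · [m²/(s²·K)] · [K]
Adding exponents of each base unit: kg: 1, m: 2, s: -2
SI base units of heat: kg·m²/s²

The claimed units s⁴·A²/(kg·m²) (exponents kg: -1, m: -2, s: 4, A: 2) do not match the derived units kg·m²/s² (exponents kg: 1, m: 2, s: -2), so the claim is incorrect.

Answer: No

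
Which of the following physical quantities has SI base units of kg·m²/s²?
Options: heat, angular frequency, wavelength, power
Checking the SI base units of each option:
  heat (Q = mcΔT): kg·m²/s²  ✓ matches
  angular frequency (ω = 2πf): 1/s  ✗
  wavelength (λ = v/f): m  ✗
  power (P = W/t): kg·m²/s³  ✗

Only heat has units kg·m²/s².

Answer: heat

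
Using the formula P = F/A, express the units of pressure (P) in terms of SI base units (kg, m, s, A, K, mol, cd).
Units of each symbol in P = F/A:
  F (force): kg·m/s²
  A (area): m²  → in the denominator, contributes 1/m²

Multiplying the contributions: [kg·m/s²] · [1/m²]
Adding exponents of each base unit: kg: 1, m: -1, s: -2
SI base units of pressure: kg/(m·s²)

Answer: kg/(m·s²)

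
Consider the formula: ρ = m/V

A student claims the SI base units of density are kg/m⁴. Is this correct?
Units of each symbol in ρ = m/V:
  m (mass): kg
  V (volume): m³  → in the denominator, contributes 1/m³

Multiplying the contributions: [kg] · [1/m³]
Adding exponents of each base unit: kg: 1, m: -3
SI base units of density: kg/m³

The claimed units kg/m⁴ (exponents kg: 1, m: -4) do not match the derived units kg/m³ (exponents kg: 1, m: -3), so the claim is incorrect.

Answer: No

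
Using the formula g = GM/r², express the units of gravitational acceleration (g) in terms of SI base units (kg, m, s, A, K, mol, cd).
Units of each symbol in g = GM/r²:
  G (gravitational constant): m³/(kg·s²)
  M (mass): kg
  r (distance): m  → to the power 2 in the denominator, contributes 1/m²

Multiplying the contributions: [m³/(kg·s²)] · [kg] · [1/m²]
Adding exponents of each base unit: m: 1, s: -2
SI base units of gravitational acceleration: m/s²

Answer: m/s²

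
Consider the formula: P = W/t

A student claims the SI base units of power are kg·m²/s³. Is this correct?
Units of each symbol in P = W/t:
  W (work): kg·m²/s²
  t (time): s  → in the denominator, contributes 1/s

Multiplying the contributions: [kg·m²/s²] · [1/s]
Adding exponents of each base unit: kg: 1, m: 2, s: -3
SI base units of power: kg·m²/s³

The claimed units kg·m²/s³ match the derived units, so the claim is correct.

Answer: Yes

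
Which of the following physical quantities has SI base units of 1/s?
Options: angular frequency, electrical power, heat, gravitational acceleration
Checking the SI base units of each option:
  angular frequency (ω = 2πf): 1/s  ✓ matches
  electrical power (P = IV): kg·m²/s³  ✗
  heat (Q = mcΔT): kg·m²/s²  ✗
  gravitational acceleration (g = GM/r²): m/s²  ✗

Only angular frequency has units 1/s.

Answer: angular frequency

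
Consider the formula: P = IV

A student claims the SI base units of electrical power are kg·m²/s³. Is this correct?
Units of each symbol in P = IV:
  I (current): A
  V (voltage, in volts): kg·m²/(s³·A)

Multiplying the contributions: [A] · [kg·m²/(s³·A)]
Adding exponents of each base unit: kg: 1, m: 2, s: -3
SI base units of electrical power: kg·m²/s³

The claimed units kg·m²/s³ match the derived units, so the claim is correct.

Answer: Yes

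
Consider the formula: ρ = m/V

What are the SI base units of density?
Units of each symbol in ρ = m/V:
  m (mass): kg
  V (volume): m³  → in the denominator, contributes 1/m³

Multiplying the contributions: [kg] · [1/m³]
Adding exponents of each base unit: kg: 1, m: -3
SI base units of density: kg/m³

Answer: kg/m³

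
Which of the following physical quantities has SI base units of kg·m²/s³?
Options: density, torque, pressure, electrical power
Checking the SI base units of each option:
  density (ρ = m/V): kg/m³  ✗
  torque (τ = Fr): kg·m²/s²  ✗
  pressure (P = F/A): kg/(m·s²)  ✗
  electrical power (P = IV): kg·m²/s³  ✓ matches

Only electrical power has units kg·m²/s³.

Answer: electrical power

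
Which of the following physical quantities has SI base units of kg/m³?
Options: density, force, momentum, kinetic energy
Checking the SI base units of each option:
  density (ρ = m/V): kg/m³  ✓ matches
  force (F = ma): kg·m/s²  ✗
  momentum (p = mv): kg·m/s  ✗
  kinetic energy (E = ½mv²): kg·m²/s²  ✗

Only density has units kg/m³.

Answer: density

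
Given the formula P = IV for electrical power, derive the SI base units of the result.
Units of each symbol in P = IV:
  I (current): A
  V (voltage, in volts): kg·m²/(s³·A)

Multiplying the contributions: [A] · [kg·m²/(s³·A)]
Adding exponents of each base unit: kg: 1, m: 2, s: -3
SI base units of electrical power: kg·m²/s³

Answer: kg·m²/s³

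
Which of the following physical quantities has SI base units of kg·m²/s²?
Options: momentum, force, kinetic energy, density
Checking the SI base units of each option:
  momentum (p = mv): kg·m/s  ✗
  force (F = ma): kg·m/s²  ✗
  kinetic energy (E = ½mv²): kg·m²/s²  ✓ matches
  density (ρ = m/V): kg/m³  ✗

Only kinetic energy has units kg·m²/s².

Answer: kinetic energy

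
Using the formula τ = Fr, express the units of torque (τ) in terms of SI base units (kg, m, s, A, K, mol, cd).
Units of each symbol in τ = Fr:
  F (force): kg·m/s²
  r (lever arm): m

Multiplying the contributions: [kg·m/s²] · [m]
Adding exponents of each base unit: kg: 1, m: 2, s: -2
SI base units of torque: kg·m²/s²

Answer: kg·m²/s²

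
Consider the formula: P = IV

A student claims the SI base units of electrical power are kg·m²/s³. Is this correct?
Units of each symbol in P = IV:
  I (current): A
  V (voltage, in volts): kg·m²/(s³·A)

Multiplying the contributions: [A] · [kg·m²/(s³·A)]
Adding exponents of each base unit: kg: 1, m: 2, s: -3
SI base units of electrical power: kg·m²/s³

The claimed units kg·m²/s³ match the derived units, so the claim is correct.

Answer: Yes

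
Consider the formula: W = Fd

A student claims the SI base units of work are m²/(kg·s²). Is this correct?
Units of each symbol in W = Fd:
  F (force): kg·m/s²
  d (displacement): m

Multiplying the contributions: [kg·m/s²] · [m]
Adding exponents of each base unit: kg: 1, m: 2, s: -2
SI base units of work: kg·m²/s²

The claimed units m²/(kg·s²) (exponents kg: -1, m: 2, s: -2) do not match the derived units kg·m²/s² (exponents kg: 1, m: 2, s: -2), so the claim is incorrect.

Answer: No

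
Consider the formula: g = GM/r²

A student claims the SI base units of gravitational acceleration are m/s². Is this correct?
Units of each symbol in g = GM/r²:
  G (gravitational constant): m³/(kg·s²)
  M (mass): kg
  r (distance): m  → to the power 2 in the denominator, contributes 1/m²

Multiplying the contributions: [m³/(kg·s²)] · [kg] · [1/m²]
Adding exponents of each base unit: m: 1, s: -2
SI base units of gravitational acceleration: m/s²

The claimed units m/s² match the derived units, so the claim is correct.

Answer: Yes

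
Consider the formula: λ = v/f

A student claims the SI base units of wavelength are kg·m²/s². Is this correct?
Units of each symbol in λ = v/f:
  v (wave speed): m/s
  f (frequency): 1/s  → in the denominator, contributes s

Multiplying the contributions: [m/s] · [s]
Adding exponents of each base unit: m: 1
SI base units of wavelength: m

The claimed units kg·m²/s² (exponents kg: 1, m: 2, s: -2) do not match the derived units m (exponents m: 1), so the claim is incorrect.

Answer: No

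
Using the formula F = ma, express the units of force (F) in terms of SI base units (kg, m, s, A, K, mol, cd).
Units of each symbol in F = ma:
  m (mass): kg
  a (acceleration): m/s²

Multiplying the contributions: [kg] · [m/s²]
Adding exponents of each base unit: kg: 1, m: 1, s: -2
SI base units of force: kg·m/s²

Answer: kg·m/s²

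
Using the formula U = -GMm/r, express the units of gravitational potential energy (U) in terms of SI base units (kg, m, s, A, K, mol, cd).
Units of each symbol in U = -GMm/r:
  G (gravitational constant): m³/(kg·s²)
  M (mass): kg
  m (mass): kg
  r (distance): m  → in the denominator, contributes 1/m
  The minus sign does not affect the units.

Multiplying the contributions: [m³/(kg·s²)] · [kg] · [kg] · [1/m]
Adding exponents of each base unit: kg: 1, m: 2, s: -2
SI base units of gravitational potential energy: kg·m²/s²

Answer: kg·m²/s²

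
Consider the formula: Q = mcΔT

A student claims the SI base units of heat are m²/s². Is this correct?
Units of each symbol in Q = mcΔT:
  m (mass): kg
  c (specific heat capacity, in J/(kg·K)): m²/(s²·K)
  ΔT (temperature change): K

Multiplying the contributions: [kg] · [m²/(s²·K)] · [K]
Adding exponents of each base unit: kg: 1, m: 2, s: -2
SI base units of heat: kg·m²/s²

The claimed units m²/s² (exponents m: 2, s: -2) do not match the derived units kg·m²/s² (exponents kg: 1, m: 2, s: -2), so the claim is incorrect.

Answer: No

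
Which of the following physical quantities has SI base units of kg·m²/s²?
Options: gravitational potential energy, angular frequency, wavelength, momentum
Checking the SI base units of each option:
  gravitational potential energy (U = -GMm/r): kg·m²/s²  ✓ matches
  angular frequency (ω = 2πf): 1/s  ✗
  wavelength (λ = v/f): m  ✗
  momentum (p = mv): kg·m/s  ✗

Only gravitational potential energy has units kg·m²/s².

Answer: gravitational potential energy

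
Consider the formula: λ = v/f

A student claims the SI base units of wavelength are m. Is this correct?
Units of each symbol in λ = v/f:
  v (wave speed): m/s
  f (frequency): 1/s  → in the denominator, contributes s

Multiplying the contributions: [m/s] · [s]
Adding exponents of each base unit: m: 1
SI base units of wavelength: m

The claimed units m match the derived units, so the claim is correct.

Answer: Yes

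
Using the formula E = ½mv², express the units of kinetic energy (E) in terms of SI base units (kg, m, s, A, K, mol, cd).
Units of each symbol in E = ½mv²:
  m (mass): kg
  v (speed): m/s  → to the power 2, contributes m²/s²
  The factor ½ is dimensionless.

Multiplying the contributions: [kg] · [m²/s²]
Adding exponents of each base unit: kg: 1, m: 2, s: -2
SI base units of kinetic energy: kg·m²/s²

Answer: kg·m²/s²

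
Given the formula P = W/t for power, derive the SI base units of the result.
Units of each symbol in P = W/t:
  W (work): kg·m²/s²
  t (time): s  → in the denominator, contributes 1/s

Multiplying the contributions: [kg·m²/s²] · [1/s]
Adding exponents of each base unit: kg: 1, m: 2, s: -3
SI base units of power: kg·m²/s³

Answer: kg·m²/s³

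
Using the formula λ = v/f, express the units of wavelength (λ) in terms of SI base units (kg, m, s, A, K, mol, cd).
Units of each symbol in λ = v/f:
  v (wave speed): m/s
  f (frequency): 1/s  → in the denominator, contributes s

Multiplying the contributions: [m/s] · [s]
Adding exponents of each base unit: m: 1
SI base units of wavelength: m

Answer: m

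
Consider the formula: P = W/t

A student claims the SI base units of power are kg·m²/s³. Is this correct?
Units of each symbol in P = W/t:
  W (work): kg·m²/s²
  t (time): s  → in the denominator, contributes 1/s

Multiplying the contributions: [kg·m²/s²] · [1/s]
Adding exponents of each base unit: kg: 1, m: 2, s: -3
SI base units of power: kg·m²/s³

The claimed units kg·m²/s³ match the derived units, so the claim is correct.

Answer: Yes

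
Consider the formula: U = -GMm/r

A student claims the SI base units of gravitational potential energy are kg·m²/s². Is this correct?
Units of each symbol in U = -GMm/r:
  G (gravitational constant): m³/(kg·s²)
  M (mass): kg
  m (mass): kg
  r (distance): m  → in the denominator, contributes 1/m
  The minus sign does not affect the units.

Multiplying the contributions: [m³/(kg·s²)] · [kg] · [kg] · [1/m]
Adding exponents of each base unit: kg: 1, m: 2, s: -2
SI base units of gravitational potential energy: kg·m²/s²

The claimed units kg·m²/s² match the derived units, so the claim is correct.

Answer: Yes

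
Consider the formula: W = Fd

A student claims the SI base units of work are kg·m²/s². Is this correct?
Units of each symbol in W = Fd:
  F (force): kg·m/s²
  d (displacement): m

Multiplying the contributions: [kg·m/s²] · [m]
Adding exponents of each base unit: kg: 1, m: 2, s: -2
SI base units of work: kg·m²/s²

The claimed units kg·m²/s² match the derived units, so the claim is correct.

Answer: Yes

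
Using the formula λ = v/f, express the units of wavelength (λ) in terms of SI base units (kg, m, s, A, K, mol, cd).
Units of each symbol in λ = v/f:
  v (wave speed): m/s
  f (frequency): 1/s  → in the denominator, contributes s

Multiplying the contributions: [m/s] · [s]
Adding exponents of each base unit: m: 1
SI base units of wavelength: m

Answer: m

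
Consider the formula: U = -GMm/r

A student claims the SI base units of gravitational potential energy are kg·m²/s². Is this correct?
Units of each symbol in U = -GMm/r:
  G (gravitational constant): m³/(kg·s²)
  M (mass): kg
  m (mass): kg
  r (distance): m  → in the denominator, contributes 1/m
  The minus sign does not affect the units.

Multiplying the contributions: [m³/(kg·s²)] · [kg] · [kg] · [1/m]
Adding exponents of each base unit: kg: 1, m: 2, s: -2
SI base units of gravitational potential energy: kg·m²/s²

The claimed units kg·m²/s² match the derived units, so the claim is correct.

Answer: Yes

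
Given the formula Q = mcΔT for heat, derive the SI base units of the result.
Units of each symbol in Q = mcΔT:
  m (mass): kg
  c (specific heat capacity, in J/(kg·K)): m²/(s²·K)
  ΔT (temperature change): K

Multiplying the contributions: [kg] · [m²/(s²·K)] · [K]
Adding exponents of each base unit: kg: 1, m: 2, s: -2
SI base units of heat: kg·m²/s²

Answer: kg·m²/s²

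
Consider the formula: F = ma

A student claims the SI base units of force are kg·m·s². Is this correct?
Units of each symbol in F = ma:
  m (mass): kg
  a (acceleration): m/s²

Multiplying the contributions: [kg] · [m/s²]
Adding exponents of each base unit: kg: 1, m: 1, s: -2
SI base units of force: kg·m/s²

The claimed units kg·m·s² (exponents kg: 1, m: 1, s: 2) do not match the derived units kg·m/s² (exponents kg: 1, m: 1, s: -2), so the claim is incorrect.

Answer: No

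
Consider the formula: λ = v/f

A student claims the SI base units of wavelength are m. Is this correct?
Units of each symbol in λ = v/f:
  v (wave speed): m/s
  f (frequency): 1/s  → in the denominator, contributes s

Multiplying the contributions: [m/s] · [s]
Adding exponents of each base unit: m: 1
SI base units of wavelength: m

The claimed units m match the derived units, so the claim is correct.

Answer: Yes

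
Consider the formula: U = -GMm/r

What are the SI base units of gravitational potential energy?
Units of each symbol in U = -GMm/r:
  G (gravitational constant): m³/(kg·s²)
  M (mass): kg
  m (mass): kg
  r (distance): m  → in the denominator, contributes 1/m
  The minus sign does not affect the units.

Multiplying the contributions: [m³/(kg·s²)] · [kg] · [kg] · [1/m]
Adding exponents of each base unit: kg: 1, m: 2, s: -2
SI base units of gravitational potential energy: kg·m²/s²

Answer: kg·m²/s²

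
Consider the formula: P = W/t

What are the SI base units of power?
Units of each symbol in P = W/t:
  W (work): kg·m²/s²
  t (time): s  → in the denominator, contributes 1/s

Multiplying the contributions: [kg·m²/s²] · [1/s]
Adding exponents of each base unit: kg: 1, m: 2, s: -3
SI base units of power: kg·m²/s³

Answer: kg·m²/s³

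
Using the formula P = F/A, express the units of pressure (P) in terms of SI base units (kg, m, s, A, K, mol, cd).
Units of each symbol in P = F/A:
  F (force): kg·m/s²
  A (area): m²  → in the denominator, contributes 1/m²

Multiplying the contributions: [kg·m/s²] · [1/m²]
Adding exponents of each base unit: kg: 1, m: -1, s: -2
SI base units of pressure: kg/(m·s²)

Answer: kg/(m·s²)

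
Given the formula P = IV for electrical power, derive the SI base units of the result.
Units of each symbol in P = IV:
  I (current): A
  V (voltage, in volts): kg·m²/(s³·A)

Multiplying the contributions: [A] · [kg·m²/(s³·A)]
Adding exponents of each base unit: kg: 1, m: 2, s: -3
SI base units of electrical power: kg·m²/s³

Answer: kg·m²/s³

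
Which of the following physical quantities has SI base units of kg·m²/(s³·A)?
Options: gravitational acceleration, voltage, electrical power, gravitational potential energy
Checking the SI base units of each option:
  gravitational acceleration (g = GM/r²): m/s²  ✗
  voltage (V = IR): kg·m²/(s³·A)  ✓ matches
  electrical power (P = IV): kg·m²/s³  ✗
  gravitational potential energy (U = -GMm/r): kg·m²/s²  ✗

Only voltage has units kg·m²/(s³·A).

Answer: voltage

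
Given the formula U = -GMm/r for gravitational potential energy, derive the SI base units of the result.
Units of each symbol in U = -GMm/r:
  G (gravitational constant): m³/(kg·s²)
  M (mass): kg
  m (mass): kg
  r (distance): m  → in the denominator, contributes 1/m
  The minus sign does not affect the units.

Multiplying the contributions: [m³/(kg·s²)] · [kg] · [kg] · [1/m]
Adding exponents of each base unit: kg: 1, m: 2, s: -2
SI base units of gravitational potential energy: kg·m²/s²

Answer: kg·m²/s²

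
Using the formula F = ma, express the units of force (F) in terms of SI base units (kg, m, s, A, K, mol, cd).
Units of each symbol in F = ma:
  m (mass): kg
  a (acceleration): m/s²

Multiplying the contributions: [kg] · [m/s²]
Adding exponents of each base unit: kg: 1, m: 1, s: -2
SI base units of force: kg·m/s²

Answer: kg·m/s²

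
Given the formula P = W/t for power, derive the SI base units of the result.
Units of each symbol in P = W/t:
  W (work): kg·m²/s²
  t (time): s  → in the denominator, contributes 1/s

Multiplying the contributions: [kg·m²/s²] · [1/s]
Adding exponents of each base unit: kg: 1, m: 2, s: -3
SI base units of power: kg·m²/s³

Answer: kg·m²/s³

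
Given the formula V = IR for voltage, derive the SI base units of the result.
Units of each symbol in V = IR:
  I (current): A
  R (resistance, in ohms): kg·m²/(s³·A²)

Multiplying the contributions: [A] · [kg·m²/(s³·A²)]
Adding exponents of each base unit: kg: 1, m: 2, s: -3, A: -1
SI base units of voltage: kg·m²/(s³·A)

Answer: kg·m²/(s³·A)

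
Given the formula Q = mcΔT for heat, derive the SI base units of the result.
Units of each symbol in Q = mcΔT:
  m (mass): kg
  c (specific heat capacity, in J/(kg·K)): m²/(s²·K)
  ΔT (temperature change): K

Multiplying the contributions: [kg] · [m²/(s²·K)] · [K]
Adding exponents of each base unit: kg: 1, m: 2, s: -2
SI base units of heat: kg·m²/s²

Answer: kg·m²/s²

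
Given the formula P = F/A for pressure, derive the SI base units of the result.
Units of each symbol in P = F/A:
  F (force): kg·m/s²
  A (area): m²  → in the denominator, contributes 1/m²

Multiplying the contributions: [kg·m/s²] · [1/m²]
Adding exponents of each base unit: kg: 1, m: -1, s: -2
SI base units of pressure: kg/(m·s²)

Answer: kg/(m·s²)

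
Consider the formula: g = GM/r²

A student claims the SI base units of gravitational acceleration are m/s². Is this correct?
Units of each symbol in g = GM/r²:
  G (gravitational constant): m³/(kg·s²)
  M (mass): kg
  r (distance): m  → to the power 2 in the denominator, contributes 1/m²

Multiplying the contributions: [m³/(kg·s²)] · [kg] · [1/m²]
Adding exponents of each base unit: m: 1, s: -2
SI base units of gravitational acceleration: m/s²

The claimed units m/s² match the derived units, so the claim is correct.

Answer: Yes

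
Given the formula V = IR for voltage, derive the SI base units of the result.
Units of each symbol in V = IR:
  I (current): A
  R (resistance, in ohms): kg·m²/(s³·A²)

Multiplying the contributions: [A] · [kg·m²/(s³·A²)]
Adding exponents of each base unit: kg: 1, m: 2, s: -3, A: -1
SI base units of voltage: kg·m²/(s³·A)

Answer: kg·m²/(s³·A)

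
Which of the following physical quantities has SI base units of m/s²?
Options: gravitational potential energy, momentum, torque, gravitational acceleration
Checking the SI base units of each option:
  gravitational potential energy (U = -GMm/r): kg·m²/s²  ✗
  momentum (p = mv): kg·m/s  ✗
  torque (τ = Fr): kg·m²/s²  ✗
  gravitational acceleration (g = GM/r²): m/s²  ✓ matches

Only gravitational acceleration has units m/s².

Answer: gravitational acceleration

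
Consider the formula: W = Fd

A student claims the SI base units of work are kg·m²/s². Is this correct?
Units of each symbol in W = Fd:
  F (force): kg·m/s²
  d (displacement): m

Multiplying the contributions: [kg·m/s²] · [m]
Adding exponents of each base unit: kg: 1, m: 2, s: -2
SI base units of work: kg·m²/s²

The claimed units kg·m²/s² match the derived units, so the claim is correct.

Answer: Yes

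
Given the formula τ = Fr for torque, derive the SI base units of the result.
Units of each symbol in τ = Fr:
  F (force): kg·m/s²
  r (lever arm): m

Multiplying the contributions: [kg·m/s²] · [m]
Adding exponents of each base unit: kg: 1, m: 2, s: -2
SI base units of torque: kg·m²/s²

Answer: kg·m²/s²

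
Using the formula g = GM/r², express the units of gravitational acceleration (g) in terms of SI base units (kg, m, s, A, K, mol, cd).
Units of each symbol in g = GM/r²:
  G (gravitational constant): m³/(kg·s²)
  M (mass): kg
  r (distance): m  → to the power 2 in the denominator, contributes 1/m²

Multiplying the contributions: [m³/(kg·s²)] · [kg] · [1/m²]
Adding exponents of each base unit: m: 1, s: -2
SI base units of gravitational acceleration: m/s²

Answer: m/s²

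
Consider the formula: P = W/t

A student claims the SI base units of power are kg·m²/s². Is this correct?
Units of each symbol in P = W/t:
  W (work): kg·m²/s²
  t (time): s  → in the denominator, contributes 1/s

Multiplying the contributions: [kg·m²/s²] · [1/s]
Adding exponents of each base unit: kg: 1, m: 2, s: -3
SI base units of power: kg·m²/s³

The claimed units kg·m²/s² (exponents kg: 1, m: 2, s: -2) do not match the derived units kg·m²/s³ (exponents kg: 1, m: 2, s: -3), so the claim is incorrect.

Answer: No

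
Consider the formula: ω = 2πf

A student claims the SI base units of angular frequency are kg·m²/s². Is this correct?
Units of each symbol in ω = 2πf:
  f (frequency): 1/s
  The factor 2π is dimensionless.

Multiplying the contributions: [1/s]
Adding exponents of each base unit: s: -1
SI base units of angular frequency: 1/s

The claimed units kg·m²/s² (exponents kg: 1, m: 2, s: -2) do not match the derived units 1/s (exponents s: -1), so the claim is incorrect.

Answer: No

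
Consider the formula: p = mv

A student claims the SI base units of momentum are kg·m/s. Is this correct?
Units of each symbol in p = mv:
  m (mass): kg
  v (velocity): m/s

Multiplying the contributions: [kg] · [m/s]
Adding exponents of each base unit: kg: 1, m: 1, s: -1
SI base units of momentum: kg·m/s

The claimed units kg·m/s match the derived units, so the claim is correct.

Answer: Yes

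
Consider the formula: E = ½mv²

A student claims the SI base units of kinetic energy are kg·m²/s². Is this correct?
Units of each symbol in E = ½mv²:
  m (mass): kg
  v (speed): m/s  → to the power 2, contributes m²/s²
  The factor ½ is dimensionless.

Multiplying the contributions: [kg] · [m²/s²]
Adding exponents of each base unit: kg: 1, m: 2, s: -2
SI base units of kinetic energy: kg·m²/s²

The claimed units kg·m²/s² match the derived units, so the claim is correct.

Answer: Yes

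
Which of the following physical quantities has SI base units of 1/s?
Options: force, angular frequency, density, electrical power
Checking the SI base units of each option:
  force (F = ma): kg·m/s²  ✗
  angular frequency (ω = 2πf): 1/s  ✓ matches
  density (ρ = m/V): kg/m³  ✗
  electrical power (P = IV): kg·m²/s³  ✗

Only angular frequency has units 1/s.

Answer: angular frequency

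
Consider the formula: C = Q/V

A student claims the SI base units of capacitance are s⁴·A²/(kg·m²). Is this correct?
Units of each symbol in C = Q/V:
  Q (charge, in coulombs): s·A
  V (voltage, in volts): kg·m²/(s³·A)  → in the denominator, contributes s³·A/(kg·m²)

Multiplying the contributions: [s·A] · [s³·A/(kg·m²)]
Adding exponents of each base unit: kg: -1, m: -2, s: 4, A: 2
SI base units of capacitance: s⁴·A²/(kg·m²)

The claimed units s⁴·A²/(kg·m²) match the derived units, so the claim is correct.

Answer: Yes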